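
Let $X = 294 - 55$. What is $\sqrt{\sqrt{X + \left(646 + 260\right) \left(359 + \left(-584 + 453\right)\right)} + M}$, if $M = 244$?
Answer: $\sqrt{244 + \sqrt{206807}} \approx 26.434$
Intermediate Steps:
$X = 239$ ($X = 294 - 55 = 239$)
$\sqrt{\sqrt{X + \left(646 + 260\right) \left(359 + \left(-584 + 453\right)\right)} + M} = \sqrt{\sqrt{239 + \left(646 + 260\right) \left(359 + \left(-584 + 453\right)\right)} + 244} = \sqrt{\sqrt{239 + 906 \left(359 - 131\right)} + 244} = \sqrt{\sqrt{239 + 906 \cdot 228} + 244} = \sqrt{\sqrt{239 + 206568} + 244} = \sqrt{\sqrt{206807} + 244} = \sqrt{244 + \sqrt{206807}}$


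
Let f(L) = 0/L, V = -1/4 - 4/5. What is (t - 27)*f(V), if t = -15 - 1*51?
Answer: 0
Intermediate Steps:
V = -21/20 (V = -1*¼ - 4*⅕ = -¼ - ⅘ = -21/20 ≈ -1.0500)
t = -66 (t = -15 - 51 = -66)
f(L) = 0
(t - 27)*f(V) = (-66 - 27)*0 = -93*0 = 0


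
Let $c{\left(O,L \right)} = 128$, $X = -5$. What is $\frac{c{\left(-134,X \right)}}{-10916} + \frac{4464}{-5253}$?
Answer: $- \frac{4116784}{4778479} \approx -0.86153$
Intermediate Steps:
$\frac{c{\left(-134,X \right)}}{-10916} + \frac{4464}{-5253} = \frac{128}{-10916} + \frac{4464}{-5253} = 128 \left(- \frac{1}{10916}\right) + 4464 \left(- \frac{1}{5253}\right) = - \frac{32}{2729} - \frac{1488}{1751} = - \frac{4116784}{4778479}$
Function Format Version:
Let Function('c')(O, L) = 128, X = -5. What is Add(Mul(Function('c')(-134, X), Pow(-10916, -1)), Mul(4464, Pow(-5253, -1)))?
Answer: Rational(-4116784, 4778479) ≈ -0.86153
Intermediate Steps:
Add(Mul(Function('c')(-134, X), Pow(-10916, -1)), Mul(4464, Pow(-5253, -1))) = Add(Mul(128, Pow(-10916, -1)), Mul(4464, Pow(-5253, -1))) = Add(Mul(128, Rational(-1, 10916)), Mul(4464, Rational(-1, 5253))) = Add(Rational(-32, 2729), Rational(-1488, 1751)) = Rational(-4116784, 4778479)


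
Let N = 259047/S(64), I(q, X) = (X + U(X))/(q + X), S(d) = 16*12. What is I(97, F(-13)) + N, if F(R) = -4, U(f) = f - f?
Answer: 8030201/5952 ≈ 1349.2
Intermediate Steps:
U(f) = 0
S(d) = 192
I(q, X) = X/(X + q) (I(q, X) = (X + 0)/(q + X) = X/(X + q))
N = 86349/64 (N = 259047/192 = 259047*(1/192) = 86349/64 ≈ 1349.2)
I(97, F(-13)) + N = -4/(-4 + 97) + 86349/64 = -4/93 + 86349/64 = 8030201/5952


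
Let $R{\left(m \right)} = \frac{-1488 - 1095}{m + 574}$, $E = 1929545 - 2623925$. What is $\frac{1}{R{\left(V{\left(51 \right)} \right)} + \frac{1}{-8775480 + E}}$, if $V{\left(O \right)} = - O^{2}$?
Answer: $\frac{19195406220}{24460646353} \approx 0.78475$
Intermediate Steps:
$E = -694380$ ($E = 1929545 - 2623925 = -694380$)
$R{\left(m \right)} = - \frac{2583}{574 + m}$
$\frac{1}{R{\left(V{\left(51 \right)} \right)} + \frac{1}{-8775480 + E}} = \frac{1}{- \frac{2583}{574 - 51^{2}} + \frac{1}{-8775480 - 694380}} = \frac{1}{- \frac{2583}{574 - 2601} + \frac{1}{-9469860}} = \frac{1}{- \frac{2583}{574 - 2601} - \frac{1}{9469860}} = \frac{1}{- \frac{2583}{-2027} - \frac{1}{9469860}} = \frac{1}{\left(-2583\right) \left(- \frac{1}{2027}\right) - \frac{1}{9469860}} = \frac{1}{\frac{2583}{2027} - \frac{1}{9469860}} = \frac{1}{\frac{24460646353}{19195406220}} = \frac{19195406220}{24460646353}$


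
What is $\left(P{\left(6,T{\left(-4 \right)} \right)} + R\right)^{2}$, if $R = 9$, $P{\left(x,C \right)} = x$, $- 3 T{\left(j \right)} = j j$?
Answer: $225$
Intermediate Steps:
$T{\left(j \right)} = - \frac{j^{2}}{3}$ ($T{\left(j \right)} = - \frac{j j}{3} = - \frac{j^{2}}{3}$)
$\left(P{\left(6,T{\left(-4 \right)} \right)} + R\right)^{2} = \left(6 + 9\right)^{2} = 15^{2} = 225$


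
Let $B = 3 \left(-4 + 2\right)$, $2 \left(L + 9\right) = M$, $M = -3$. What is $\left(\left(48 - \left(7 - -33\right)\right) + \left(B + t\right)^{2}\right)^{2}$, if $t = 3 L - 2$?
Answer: $\frac{39350529}{16} \approx 2.4594 \cdot 10^{6}$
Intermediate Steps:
$L = - \frac{21}{2}$ ($L = -9 + \frac{1}{2} \left(-3\right) = -9 - \frac{3}{2} = - \frac{21}{2} \approx -10.5$)
$t = - \frac{67}{2}$ ($t = 3 \left(- \frac{21}{2}\right) - 2 = - \frac{63}{2} - 2 = - \frac{67}{2} \approx -33.5$)
$B = -6$ ($B = 3 \left(-2\right) = -6$)
$\left(\left(48 - \left(7 - -33\right)\right) + \left(B + t\right)^{2}\right)^{2} = \left(\left(48 - \left(7 - -33\right)\right) + \left(-6 - \frac{67}{2}\right)^{2}\right)^{2} = \left(\left(48 - \left(7 + 33\right)\right) + \left(- \frac{79}{2}\right)^{2}\right)^{2} = \left(\left(48 - 40\right) + \frac{6241}{4}\right)^{2} = \left(8 + \frac{6241}{4}\right)^{2} = \left(\frac{6273}{4}\right)^{2} = \frac{39350529}{16}$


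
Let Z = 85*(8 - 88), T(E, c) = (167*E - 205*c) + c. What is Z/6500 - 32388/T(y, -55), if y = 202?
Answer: -198542/112385 ≈ -1.7666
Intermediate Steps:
T(E, c) = -204*c + 167*E (T(E, c) = (-205*c + 167*E) + c = -204*c + 167*E)
Z = -6800 (Z = 85*(-80) = -6800)
Z/6500 - 32388/T(y, -55) = -6800/6500 - 32388/(-204*(-55) + 167*202) = -6800*1/6500 - 32388/(11220 + 33734) = -68/65 - 32388/44954 = -68/65 - 32388*1/44954 = -68/65 - 16194/22477 = -198542/112385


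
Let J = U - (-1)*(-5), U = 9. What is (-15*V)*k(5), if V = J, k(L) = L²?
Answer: -1500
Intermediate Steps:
J = 4 (J = 9 - (-1)*(-5) = 9 - 1*5 = 9 - 5 = 4)
V = 4
(-15*V)*k(5) = -15*4*5² = -60*25 = -1500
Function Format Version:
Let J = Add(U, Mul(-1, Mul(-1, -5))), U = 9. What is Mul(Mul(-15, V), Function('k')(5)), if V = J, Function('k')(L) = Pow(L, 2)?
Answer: -1500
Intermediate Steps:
J = 4 (J = Add(9, Mul(-1, Mul(-1, -5))) = Add(9, Mul(-1, 5)) = Add(9, -5) = 4)
V = 4
Mul(Mul(-15, V), Function('k')(5)) = Mul(Mul(-15, 4), Pow(5, 2)) = Mul(-60, 25) = -1500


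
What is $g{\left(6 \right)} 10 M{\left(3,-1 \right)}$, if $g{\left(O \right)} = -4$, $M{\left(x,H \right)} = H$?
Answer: $40$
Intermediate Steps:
$g{\left(6 \right)} 10 M{\left(3,-1 \right)} = \left(-4\right) 10 \left(-1\right) = \left(-40\right) \left(-1\right) = 40$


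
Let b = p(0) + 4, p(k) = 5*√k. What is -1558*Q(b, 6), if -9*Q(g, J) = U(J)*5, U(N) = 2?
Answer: 15580/9 ≈ 1731.1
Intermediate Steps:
b = 4 (b = 5*√0 + 4 = 5*0 + 4 = 0 + 4 = 4)
Q(g, J) = -10/9 (Q(g, J) = -2*5/9 = -⅑*10 = -10/9)
-1558*Q(b, 6) = -1558*(-10/9) = 15580/9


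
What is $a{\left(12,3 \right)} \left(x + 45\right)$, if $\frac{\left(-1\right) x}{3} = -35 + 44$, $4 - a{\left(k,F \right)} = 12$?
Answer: $-144$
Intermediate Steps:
$a{\left(k,F \right)} = -8$ ($a{\left(k,F \right)} = 4 - 12 = -8$)
$x = -27$ ($x = - 3 \left(-35 + 44\right) = \left(-3\right) 9 = -27$)
$a{\left(12,3 \right)} \left(x + 45\right) = - 8 \left(-27 + 45\right) = \left(-8\right) 18 = -144$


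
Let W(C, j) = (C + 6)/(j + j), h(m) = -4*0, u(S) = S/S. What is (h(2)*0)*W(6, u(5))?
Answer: 0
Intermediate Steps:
u(S) = 1
h(m) = 0
W(C, j) = (6 + C)/(2*j) (W(C, j) = (6 + C)/((2*j)) = (6 + C)*(1/(2*j)) = (6 + C)/(2*j))
(h(2)*0)*W(6, u(5)) = (0*0)*((½)*(6 + 6)/1) = 0*((½)*1*12) = 0*6 = 0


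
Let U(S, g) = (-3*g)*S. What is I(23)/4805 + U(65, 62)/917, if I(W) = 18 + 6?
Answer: -58070442/4406185 ≈ -13.179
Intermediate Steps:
I(W) = 24
U(S, g) = -3*S*g
I(23)/4805 + U(65, 62)/917 = 24/4805 - 3*65*62/917 = 24*(1/4805) - 12090*1/917 = 24/4805 - 12090/917 = -58070442/4406185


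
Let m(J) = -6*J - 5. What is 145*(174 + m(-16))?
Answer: 38425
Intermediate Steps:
m(J) = -5 - 6*J
145*(174 + m(-16)) = 145*(174 + (-5 - 6*(-16))) = 145*(174 + (-5 + 96)) = 145*(174 + 91) = 145*265 = 38425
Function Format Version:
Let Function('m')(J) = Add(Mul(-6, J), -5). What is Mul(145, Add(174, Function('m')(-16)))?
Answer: 38425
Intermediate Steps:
Function('m')(J) = Add(-5, Mul(-6, J))
Mul(145, Add(174, Function('m')(-16))) = Mul(145, Add(174, Add(-5, Mul(-6, -16)))) = Mul(145, Add(174, Add(-5, 96))) = Mul(145, Add(174, 91)) = Mul(145, 265) = 38425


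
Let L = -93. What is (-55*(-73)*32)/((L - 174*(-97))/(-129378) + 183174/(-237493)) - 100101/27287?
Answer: -251105627739500873/1760934155331 ≈ -1.4260e+5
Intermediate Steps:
(-55*(-73)*32)/((L - 174*(-97))/(-129378) + 183174/(-237493)) - 100101/27287 = (-55*(-73)*32)/((-93 - 174*(-97))/(-129378) + 183174/(-237493)) - 100101/27287 = (4015*32)/((-93 + 16878)*(-1/129378) + 183174*(-1/237493)) - 100101*1/27287 = 128480/(16785*(-1/129378) - 183174/237493) - 100101/27287 = 128480/(-5595/43126 - 183174/237493) - 100101/27287 = 128480/(-9228335259/10242123118) - 100101/27287 = 128480*(-10242123118/9228335259) - 100101/27287 = -119627998018240/838939569 - 100101/27287 = -251105627739500873/1760934155331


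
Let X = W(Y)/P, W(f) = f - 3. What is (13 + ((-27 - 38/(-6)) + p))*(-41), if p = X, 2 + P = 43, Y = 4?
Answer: 940/3 ≈ 313.33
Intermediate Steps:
W(f) = -3 + f
P = 41 (P = -2 + 43 = 41)
X = 1/41 (X = (-3 + 4)/41 = 1*(1/41) = 1/41 ≈ 0.024390)
p = 1/41 ≈ 0.024390
(13 + ((-27 - 38/(-6)) + p))*(-41) = (13 + ((-27 - 38/(-6)) + 1/41))*(-41) = (13 + ((-27 - 38*(-⅙)) + 1/41))*(-41) = (13 + ((-27 + 19/3) + 1/41))*(-41) = (13 + (-62/3 + 1/41))*(-41) = (13 - 2539/123)*(-41) = -940/123*(-41) = 940/3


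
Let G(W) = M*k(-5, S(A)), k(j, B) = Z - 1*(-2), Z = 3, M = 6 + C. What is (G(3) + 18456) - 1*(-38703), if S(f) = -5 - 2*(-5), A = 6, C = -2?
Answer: 57179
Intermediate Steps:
M = 4 (M = 6 - 2 = 4)
S(f) = 5 (S(f) = -5 + 10 = 5)
k(j, B) = 5 (k(j, B) = 3 - 1*(-2) = 3 + 2 = 5)
G(W) = 20 (G(W) = 4*5 = 20)
(G(3) + 18456) - 1*(-38703) = (20 + 18456) - 1*(-38703) = 18476 + 38703 = 57179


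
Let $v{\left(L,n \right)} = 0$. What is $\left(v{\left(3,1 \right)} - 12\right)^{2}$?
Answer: $144$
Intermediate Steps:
$\left(v{\left(3,1 \right)} - 12\right)^{2} = \left(0 - 12\right)^{2} = \left(-12\right)^{2} = 144$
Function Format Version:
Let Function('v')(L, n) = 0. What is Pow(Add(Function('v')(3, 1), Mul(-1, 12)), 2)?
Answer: 144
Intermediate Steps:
Pow(Add(Function('v')(3, 1), Mul(-1, 12)), 2) = Pow(Add(0, Mul(-1, 12)), 2) = Pow(Add(0, -12), 2) = Pow(-12, 2) = 144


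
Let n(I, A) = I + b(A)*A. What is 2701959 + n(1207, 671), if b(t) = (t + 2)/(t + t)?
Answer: 5407005/2 ≈ 2.7035e+6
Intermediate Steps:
b(t) = (2 + t)/(2*t) (b(t) = (2 + t)/((2*t)) = (2 + t)*(1/(2*t)) = (2 + t)/(2*t))
n(I, A) = 1 + I + A/2 (n(I, A) = I + ((2 + A)/(2*A))*A = I + (1 + A/2) = 1 + I + A/2)
2701959 + n(1207, 671) = 2701959 + (1 + 1207 + (½)*671) = 2701959 + (1 + 1207 + 671/2) = 2701959 + 3087/2 = 5407005/2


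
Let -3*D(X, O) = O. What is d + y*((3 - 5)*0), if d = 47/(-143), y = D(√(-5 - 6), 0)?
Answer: -47/143 ≈ -0.32867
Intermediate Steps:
D(X, O) = -O/3
y = 0 (y = -⅓*0 = 0)
d = -47/143 (d = 47*(-1/143) = -47/143 ≈ -0.32867)
d + y*((3 - 5)*0) = -47/143 + 0*((3 - 5)*0) = -47/143 + 0*(-2*0) = -47/143 + 0*0 = -47/143 + 0 = -47/143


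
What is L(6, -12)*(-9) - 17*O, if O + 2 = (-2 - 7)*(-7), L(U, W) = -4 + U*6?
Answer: -1325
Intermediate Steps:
L(U, W) = -4 + 6*U
O = 61 (O = -2 + (-2 - 7)*(-7) = -2 - 9*(-7) = -2 + 63 = 61)
L(6, -12)*(-9) - 17*O = (-4 + 6*6)*(-9) - 17*61 = (-4 + 36)*(-9) - 1037 = 32*(-9) - 1037 = -288 - 1037 = -1325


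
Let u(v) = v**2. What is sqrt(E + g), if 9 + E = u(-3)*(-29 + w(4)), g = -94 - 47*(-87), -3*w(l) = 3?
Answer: 2*sqrt(929) ≈ 60.959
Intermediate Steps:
w(l) = -1 (w(l) = -1/3*3 = -1)
g = 3995 (g = -94 + 4089 = 3995)
E = -279 (E = -9 + (-3)**2*(-29 - 1) = -9 + 9*(-30) = -9 - 270 = -279)
sqrt(E + g) = sqrt(-279 + 3995) = sqrt(3716) = 2*sqrt(929)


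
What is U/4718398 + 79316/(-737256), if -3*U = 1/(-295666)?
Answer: -13831420157356967/128565453370757676 ≈ -0.10758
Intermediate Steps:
U = 1/886998 (U = -⅓/(-295666) = -⅓*(-1/295666) = 1/886998 ≈ 1.1274e-6)
U/4718398 + 79316/(-737256) = (1/886998)/4718398 + 79316/(-737256) = (1/886998)*(1/4718398) + 79316*(-1/737256) = 1/4185209589204 - 19829/184314 = -13831420157356967/128565453370757676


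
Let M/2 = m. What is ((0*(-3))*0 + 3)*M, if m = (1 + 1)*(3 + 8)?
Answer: 132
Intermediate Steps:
m = 22 (m = 2*11 = 22)
M = 44 (M = 2*22 = 44)
((0*(-3))*0 + 3)*M = ((0*(-3))*0 + 3)*44 = (0*0 + 3)*44 = (0 + 3)*44 = 3*44 = 132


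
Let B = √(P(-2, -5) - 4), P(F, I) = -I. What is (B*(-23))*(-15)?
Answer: 345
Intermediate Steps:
B = 1 (B = √(-1*(-5) - 4) = √(5 - 4) = √1 = 1)
(B*(-23))*(-15) = (1*(-23))*(-15) = -23*(-15) = 345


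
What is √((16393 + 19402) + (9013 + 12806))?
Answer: √57614 ≈ 240.03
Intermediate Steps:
√((16393 + 19402) + (9013 + 12806)) = √(35795 + 21819) = √57614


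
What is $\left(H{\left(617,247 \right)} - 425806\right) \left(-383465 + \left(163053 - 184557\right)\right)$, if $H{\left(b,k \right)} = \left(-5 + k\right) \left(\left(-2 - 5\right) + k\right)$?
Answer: $148917630494$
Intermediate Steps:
$H{\left(b,k \right)} = \left(-7 + k\right) \left(-5 + k\right)$ ($H{\left(b,k \right)} = \left(-5 + k\right) \left(-7 + k\right) = \left(-7 + k\right) \left(-5 + k\right)$)
$\left(H{\left(617,247 \right)} - 425806\right) \left(-383465 + \left(163053 - 184557\right)\right) = \left(\left(35 + 247^{2} - 2964\right) - 425806\right) \left(-383465 + \left(163053 - 184557\right)\right) = \left(\left(35 + 61009 - 2964\right) - 425806\right) \left(-383465 + \left(163053 - 184557\right)\right) = \left(58080 - 425806\right) \left(-383465 - 21504\right) = \left(-367726\right) \left(-404969\right) = 148917630494$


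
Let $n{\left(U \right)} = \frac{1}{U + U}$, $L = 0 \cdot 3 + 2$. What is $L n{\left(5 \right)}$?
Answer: $\frac{1}{5} \approx 0.2$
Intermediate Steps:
$L = 2$ ($L = 0 + 2 = 2$)
$n{\left(U \right)} = \frac{1}{2 U}$
$L n{\left(5 \right)} = 2 \frac{1}{2 \cdot 5} = 2 \cdot \frac{1}{2} \cdot \frac{1}{5} = 2 \cdot \frac{1}{10} = \frac{1}{5}$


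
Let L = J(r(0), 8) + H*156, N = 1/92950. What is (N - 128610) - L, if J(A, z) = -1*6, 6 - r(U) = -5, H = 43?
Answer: -12577250399/92950 ≈ -1.3531e+5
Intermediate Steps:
r(U) = 11 (r(U) = 6 - 1*(-5) = 6 + 5 = 11)
N = 1/92950 ≈ 1.0758e-5
J(A, z) = -6
L = 6702 (L = -6 + 43*156 = -6 + 6708 = 6702)
(N - 128610) - L = (1/92950 - 128610) - 1*6702 = -11954299499/92950 - 6702 = -12577250399/92950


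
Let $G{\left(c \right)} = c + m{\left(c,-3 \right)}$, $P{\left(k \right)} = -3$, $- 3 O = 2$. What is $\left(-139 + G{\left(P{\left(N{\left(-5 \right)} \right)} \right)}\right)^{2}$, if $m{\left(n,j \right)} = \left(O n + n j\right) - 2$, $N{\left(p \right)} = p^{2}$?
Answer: $17689$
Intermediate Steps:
$O = - \frac{2}{3}$ ($O = \left(- \frac{1}{3}\right) 2 = - \frac{2}{3} \approx -0.66667$)
$m{\left(n,j \right)} = -2 - \frac{2 n}{3} + j n$ ($m{\left(n,j \right)} = \left(- \frac{2 n}{3} + n j\right) - 2 = \left(- \frac{2 n}{3} + j n\right) - 2 = -2 - \frac{2 n}{3} + j n$)
$G{\left(c \right)} = -2 - \frac{8 c}{3}$ ($G{\left(c \right)} = c - \left(2 + \frac{11 c}{3}\right) = -2 - \frac{8 c}{3}$)
$\left(-139 + G{\left(P{\left(N{\left(-5 \right)} \right)} \right)}\right)^{2} = \left(-139 - -6\right)^{2} = \left(-139 + \left(-2 + 8\right)\right)^{2} = \left(-139 + 6\right)^{2} = \left(-133\right)^{2} = 17689$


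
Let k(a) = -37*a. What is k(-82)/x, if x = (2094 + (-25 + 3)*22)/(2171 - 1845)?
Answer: 494542/805 ≈ 614.34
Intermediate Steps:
x = 805/163 (x = (2094 - 22*22)/326 = (2094 - 484)*(1/326) = 1610*(1/326) = 805/163 ≈ 4.9387)
k(-82)/x = (-37*(-82))/(805/163) = 3034*(163/805) = 494542/805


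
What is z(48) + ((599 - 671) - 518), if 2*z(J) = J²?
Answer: 562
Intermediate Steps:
z(J) = J²/2
z(48) + ((599 - 671) - 518) = (½)*48² + ((599 - 671) - 518) = (½)*2304 + (-72 - 518) = 1152 - 590 = 562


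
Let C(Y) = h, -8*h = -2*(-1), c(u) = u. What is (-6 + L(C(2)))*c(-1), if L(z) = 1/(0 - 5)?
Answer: 31/5 ≈ 6.2000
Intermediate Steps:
h = -1/4 (h = -(-1)*(-1)/4 = -1/8*2 = -1/4 ≈ -0.25000)
C(Y) = -1/4
L(z) = -1/5 (L(z) = 1/(-5) = -1/5)
(-6 + L(C(2)))*c(-1) = (-6 - 1/5)*(-1) = -31/5*(-1) = 31/5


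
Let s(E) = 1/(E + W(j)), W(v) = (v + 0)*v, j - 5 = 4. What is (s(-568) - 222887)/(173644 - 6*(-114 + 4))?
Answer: -4174845/3264848 ≈ -1.2787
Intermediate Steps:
j = 9 (j = 5 + 4 = 9)
W(v) = v² (W(v) = v*v = v²)
s(E) = 1/(81 + E) (s(E) = 1/(E + 9²) = 1/(E + 81) = 1/(81 + E))
(s(-568) - 222887)/(173644 - 6*(-114 + 4)) = (1/(81 - 568) - 222887)/(173644 - 6*(-114 + 4)) = (1/(-487) - 222887)/(173644 - 6*(-110)) = (-1/487 - 222887)/(173644 + 660) = -108545970/487/174304 = -108545970/487*1/174304 = -4174845/3264848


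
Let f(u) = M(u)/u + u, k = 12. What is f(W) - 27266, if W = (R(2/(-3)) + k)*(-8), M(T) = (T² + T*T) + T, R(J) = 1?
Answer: -27577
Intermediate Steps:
M(T) = T + 2*T² (M(T) = (T² + T²) + T = 2*T² + T = T + 2*T²)
W = -104 (W = (1 + 12)*(-8) = 13*(-8) = -104)
f(u) = 1 + 3*u (f(u) = (u*(1 + 2*u))/u + u = (1 + 2*u) + u = 1 + 3*u)
f(W) - 27266 = (1 + 3*(-104)) - 27266 = (1 - 312) - 27266 = -311 - 27266 = -27577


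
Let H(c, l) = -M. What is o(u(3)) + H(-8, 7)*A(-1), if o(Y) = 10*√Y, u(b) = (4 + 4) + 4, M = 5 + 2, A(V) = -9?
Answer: 63 + 20*√3 ≈ 97.641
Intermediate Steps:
M = 7
u(b) = 12 (u(b) = 8 + 4 = 12)
H(c, l) = -7 (H(c, l) = -1*7 = -7)
o(u(3)) + H(-8, 7)*A(-1) = 10*√12 - 7*(-9) = 10*(2*√3) + 63 = 20*√3 + 63 = 63 + 20*√3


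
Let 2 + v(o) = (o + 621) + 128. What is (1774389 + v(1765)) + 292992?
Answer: 2069893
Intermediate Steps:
v(o) = 747 + o (v(o) = -2 + ((o + 621) + 128) = -2 + ((621 + o) + 128) = -2 + (749 + o) = 747 + o)
(1774389 + v(1765)) + 292992 = (1774389 + (747 + 1765)) + 292992 = (1774389 + 2512) + 292992 = 1776901 + 292992 = 2069893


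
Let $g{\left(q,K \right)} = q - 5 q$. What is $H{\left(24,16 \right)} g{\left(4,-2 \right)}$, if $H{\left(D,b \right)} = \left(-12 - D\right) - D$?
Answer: $960$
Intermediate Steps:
$H{\left(D,b \right)} = -12 - 2 D$
$g{\left(q,K \right)} = - 4 q$
$H{\left(24,16 \right)} g{\left(4,-2 \right)} = \left(-12 - 48\right) \left(\left(-4\right) 4\right) = \left(-12 - 48\right) \left(-16\right) = \left(-60\right) \left(-16\right) = 960$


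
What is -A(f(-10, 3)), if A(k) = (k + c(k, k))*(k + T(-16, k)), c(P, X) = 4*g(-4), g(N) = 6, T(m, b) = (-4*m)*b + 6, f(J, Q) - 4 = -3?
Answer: -1775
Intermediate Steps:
f(J, Q) = 1 (f(J, Q) = 4 - 3 = 1)
T(m, b) = 6 - 4*b*m (T(m, b) = -4*b*m + 6 = 6 - 4*b*m)
c(P, X) = 24 (c(P, X) = 4*6 = 24)
A(k) = (6 + 65*k)*(24 + k) (A(k) = (k + 24)*(k + (6 - 4*k*(-16))) = (24 + k)*(k + (6 + 64*k)) = (24 + k)*(6 + 65*k) = (6 + 65*k)*(24 + k))
-A(f(-10, 3)) = -(144 + 65*1**2 + 1566*1) = -(144 + 65*1 + 1566) = -(144 + 65 + 1566) = -1*1775 = -1775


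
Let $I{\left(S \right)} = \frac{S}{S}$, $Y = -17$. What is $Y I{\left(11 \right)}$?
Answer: $-17$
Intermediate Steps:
$I{\left(S \right)} = 1$
$Y I{\left(11 \right)} = \left(-17\right) 1 = -17$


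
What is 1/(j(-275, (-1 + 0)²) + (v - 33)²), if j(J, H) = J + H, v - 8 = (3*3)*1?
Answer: -1/18 ≈ -0.055556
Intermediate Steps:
v = 17 (v = 8 + (3*3)*1 = 8 + 9*1 = 8 + 9 = 17)
j(J, H) = H + J
1/(j(-275, (-1 + 0)²) + (v - 33)²) = 1/(((-1 + 0)² - 275) + (17 - 33)²) = 1/(((-1)² - 275) + (-16)²) = 1/((1 - 275) + 256) = 1/(-274 + 256) = 1/(-18) = -1/18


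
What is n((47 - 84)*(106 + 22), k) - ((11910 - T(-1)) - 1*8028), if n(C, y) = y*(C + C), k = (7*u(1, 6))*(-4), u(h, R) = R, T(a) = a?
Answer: 1587413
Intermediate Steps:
k = -168 (k = (7*6)*(-4) = 42*(-4) = -168)
n(C, y) = 2*C*y (n(C, y) = y*(2*C) = 2*C*y)
n((47 - 84)*(106 + 22), k) - ((11910 - T(-1)) - 1*8028) = 2*((47 - 84)*(106 + 22))*(-168) - ((11910 - 1*(-1)) - 1*8028) = 2*(-37*128)*(-168) - ((11910 + 1) - 8028) = 2*(-4736)*(-168) - (11911 - 8028) = 1591296 - 1*3883 = 1591296 - 3883 = 1587413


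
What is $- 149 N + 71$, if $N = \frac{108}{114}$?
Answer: $- \frac{1333}{19} \approx -70.158$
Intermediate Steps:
$N = \frac{18}{19}$ ($N = 108 \cdot \frac{1}{114} = \frac{18}{19} \approx 0.94737$)
$- 149 N + 71 = \left(-149\right) \frac{18}{19} + 71 = - \frac{2682}{19} + 71 = - \frac{1333}{19}$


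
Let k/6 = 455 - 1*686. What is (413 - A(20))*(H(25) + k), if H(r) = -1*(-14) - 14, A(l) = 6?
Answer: -564102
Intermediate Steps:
H(r) = 0 (H(r) = 14 - 14 = 0)
k = -1386 (k = 6*(455 - 1*686) = 6*(455 - 686) = 6*(-231) = -1386)
(413 - A(20))*(H(25) + k) = (413 - 1*6)*(0 - 1386) = (413 - 6)*(-1386) = 407*(-1386) = -564102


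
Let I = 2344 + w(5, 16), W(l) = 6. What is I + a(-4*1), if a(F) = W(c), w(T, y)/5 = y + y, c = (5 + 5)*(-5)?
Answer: 2510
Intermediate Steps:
c = -50 (c = 10*(-5) = -50)
w(T, y) = 10*y (w(T, y) = 5*(y + y) = 5*(2*y) = 10*y)
a(F) = 6
I = 2504 (I = 2344 + 10*16 = 2344 + 160 = 2504)
I + a(-4*1) = 2504 + 6 = 2510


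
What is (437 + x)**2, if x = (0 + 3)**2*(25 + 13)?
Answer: 606841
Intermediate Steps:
x = 342 (x = 3**2*38 = 9*38 = 342)
(437 + x)**2 = (437 + 342)**2 = 779**2 = 606841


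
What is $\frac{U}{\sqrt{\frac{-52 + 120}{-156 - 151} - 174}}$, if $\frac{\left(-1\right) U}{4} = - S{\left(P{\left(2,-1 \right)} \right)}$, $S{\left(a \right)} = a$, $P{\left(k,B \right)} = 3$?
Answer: $- \frac{6 i \sqrt{16420202}}{26743} \approx - 0.90914 i$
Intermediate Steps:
$U = 12$ ($U = - 4 \left(\left(-1\right) 3\right) = \left(-4\right) \left(-3\right) = 12$)
$\frac{U}{\sqrt{\frac{-52 + 120}{-156 - 151} - 174}} = \frac{12}{\sqrt{\frac{-52 + 120}{-156 - 151} - 174}} = \frac{12}{\sqrt{\frac{68}{-307} - 174}} = \frac{12}{\sqrt{68 \left(- \frac{1}{307}\right) - 174}} = \frac{12}{\sqrt{- \frac{68}{307} - 174}} = \frac{12}{\sqrt{- \frac{53486}{307}}} = \frac{12}{\frac{1}{307} i \sqrt{16420202}} = 12 \left(- \frac{i \sqrt{16420202}}{53486}\right) = - \frac{6 i \sqrt{16420202}}{26743}$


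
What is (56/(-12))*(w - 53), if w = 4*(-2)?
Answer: 854/3 ≈ 284.67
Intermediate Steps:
w = -8
(56/(-12))*(w - 53) = (56/(-12))*(-8 - 53) = (56*(-1/12))*(-61) = -14/3*(-61) = 854/3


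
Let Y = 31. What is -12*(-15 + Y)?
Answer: -192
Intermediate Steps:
-12*(-15 + Y) = -12*(-15 + 31) = -12*16 = -192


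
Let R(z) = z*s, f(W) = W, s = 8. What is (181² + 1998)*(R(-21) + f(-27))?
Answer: -6778005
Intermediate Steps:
R(z) = 8*z (R(z) = z*8 = 8*z)
(181² + 1998)*(R(-21) + f(-27)) = (181² + 1998)*(8*(-21) - 27) = (32761 + 1998)*(-168 - 27) = 34759*(-195) = -6778005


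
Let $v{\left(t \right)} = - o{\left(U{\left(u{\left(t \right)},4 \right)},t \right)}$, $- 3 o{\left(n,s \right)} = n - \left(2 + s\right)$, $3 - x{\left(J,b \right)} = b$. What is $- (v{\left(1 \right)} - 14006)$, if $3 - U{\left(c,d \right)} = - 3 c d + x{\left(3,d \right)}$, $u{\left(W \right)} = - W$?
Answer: $\frac{42029}{3} \approx 14010.0$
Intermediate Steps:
$x{\left(J,b \right)} = 3 - b$
$U{\left(c,d \right)} = d + 3 c d$ ($U{\left(c,d \right)} = 3 - \left(- 3 c d - \left(-3 + d\right)\right) = 3 - \left(3 - d - 3 c d\right) = 3 + \left(-3 + d + 3 c d\right) = d + 3 c d$)
$o{\left(n,s \right)} = \frac{2}{3} - \frac{n}{3} + \frac{s}{3}$ ($o{\left(n,s \right)} = - \frac{n - \left(2 + s\right)}{3} = - \frac{-2 + n - s}{3} = \frac{2}{3} - \frac{n}{3} + \frac{s}{3}$)
$v{\left(t \right)} = \frac{2}{3} - \frac{13 t}{3}$ ($v{\left(t \right)} = - (\frac{2}{3} - \frac{4 \left(1 + 3 \left(- t\right)\right)}{3} + \frac{t}{3}) = - (\frac{2}{3} - \frac{4 \left(1 - 3 t\right)}{3} + \frac{t}{3}) = - (\frac{2}{3} - \frac{4 - 12 t}{3} + \frac{t}{3}) = - (\frac{2}{3} + \left(- \frac{4}{3} + 4 t\right) + \frac{t}{3}) = - (- \frac{2}{3} + \frac{13 t}{3}) = \frac{2}{3} - \frac{13 t}{3}$)
$- (v{\left(1 \right)} - 14006) = - (\left(\frac{2}{3} - \frac{13}{3}\right) - 14006) = - (- \frac{11}{3} - 14006) = \left(-1\right) \left(- \frac{42029}{3}\right) = \frac{42029}{3}$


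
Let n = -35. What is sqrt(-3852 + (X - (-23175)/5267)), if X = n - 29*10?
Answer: 2*I*sqrt(28938325357)/5267 ≈ 64.596*I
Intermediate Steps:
X = -325 (X = -35 - 29*10 = -35 - 290 = -325)
sqrt(-3852 + (X - (-23175)/5267)) = sqrt(-3852 + (-325 - (-23175)/5267)) = sqrt(-3852 + (-325 - 1*(-23175/5267))) = sqrt(-3852 + (-325 + 23175/5267)) = sqrt(-3852 - 1688600/5267) = sqrt(-21977084/5267) = 2*I*sqrt(28938325357)/5267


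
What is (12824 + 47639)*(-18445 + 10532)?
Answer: -478443719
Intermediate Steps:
(12824 + 47639)*(-18445 + 10532) = 60463*(-7913) = -478443719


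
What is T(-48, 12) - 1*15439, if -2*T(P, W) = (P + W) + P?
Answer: -15397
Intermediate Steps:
T(P, W) = -P - W/2 (T(P, W) = -((P + W) + P)/2 = -(W + 2*P)/2 = -P - W/2)
T(-48, 12) - 1*15439 = (-1*(-48) - ½*12) - 1*15439 = (48 - 6) - 15439 = 42 - 15439 = -15397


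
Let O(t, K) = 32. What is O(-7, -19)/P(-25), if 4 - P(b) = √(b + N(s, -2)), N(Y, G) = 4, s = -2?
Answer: 128/37 + 32*I*√21/37 ≈ 3.4595 + 3.9633*I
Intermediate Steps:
P(b) = 4 - √(4 + b) (P(b) = 4 - √(b + 4) = 4 - √(4 + b))
O(-7, -19)/P(-25) = 32/(4 - √(4 - 25)) = 32/(4 - √(-21)) = 32/(4 - I*√21)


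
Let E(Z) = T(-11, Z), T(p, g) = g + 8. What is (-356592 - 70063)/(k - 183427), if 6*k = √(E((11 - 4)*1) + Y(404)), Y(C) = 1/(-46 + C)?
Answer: 1008615481676280/433622744266781 + 2559930*√1922818/433622744266781 ≈ 2.3260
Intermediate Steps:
T(p, g) = 8 + g
E(Z) = 8 + Z
k = √1922818/2148 (k = √((8 + (11 - 4)*1) + 1/(-46 + 404))/6 = √((8 + 7*1) + 1/358)/6 = √((8 + 7) + 1/358)/6 = √(15 + 1/358)/6 = √(5371/358)/6 = (√1922818/358)/6 = √1922818/2148 ≈ 0.64556)
(-356592 - 70063)/(k - 183427) = (-356592 - 70063)/(√1922818/2148 - 183427) = -426655/(-183427 + √1922818/2148)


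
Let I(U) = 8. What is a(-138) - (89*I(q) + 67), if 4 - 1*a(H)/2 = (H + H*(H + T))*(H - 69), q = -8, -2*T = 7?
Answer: 8026275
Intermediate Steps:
T = -7/2 (T = -½*7 = -7/2 ≈ -3.5000)
a(H) = 8 - 2*(-69 + H)*(H + H*(-7/2 + H)) (a(H) = 8 - 2*(H + H*(H - 7/2))*(H - 69) = 8 - 2*(H + H*(-7/2 + H))*(-69 + H) = 8 - 2*(-69 + H)*(H + H*(-7/2 + H)))
a(-138) - (89*I(q) + 67) = (8 - 345*(-138) - 2*(-138)³ + 143*(-138)²) - (89*8 + 67) = (8 + 47610 - 2*(-2628072) + 143*19044) - (712 + 67) = (8 + 47610 + 5256144 + 2723292) - 1*779 = 8027054 - 779 = 8026275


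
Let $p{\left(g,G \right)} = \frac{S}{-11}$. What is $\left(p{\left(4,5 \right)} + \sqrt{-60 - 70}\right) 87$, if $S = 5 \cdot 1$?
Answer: $- \frac{435}{11} + 87 i \sqrt{130} \approx -39.545 + 991.95 i$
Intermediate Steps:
$S = 5$
$p{\left(g,G \right)} = - \frac{5}{11}$ ($p{\left(g,G \right)} = \frac{5}{-11} = 5 \left(- \frac{1}{11}\right) = - \frac{5}{11}$)
$\left(p{\left(4,5 \right)} + \sqrt{-60 - 70}\right) 87 = \left(- \frac{5}{11} + \sqrt{-60 - 70}\right) 87 = \left(- \frac{5}{11} + \sqrt{-130}\right) 87 = \left(- \frac{5}{11} + i \sqrt{130}\right) 87 = - \frac{435}{11} + 87 i \sqrt{130}$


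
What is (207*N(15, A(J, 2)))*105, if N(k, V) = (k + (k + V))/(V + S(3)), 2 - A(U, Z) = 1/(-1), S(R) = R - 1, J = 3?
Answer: 143451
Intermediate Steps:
S(R) = -1 + R
A(U, Z) = 3 (A(U, Z) = 2 - 1/(-1) = 2 - 1*(-1) = 2 + 1 = 3)
N(k, V) = (V + 2*k)/(2 + V) (N(k, V) = (k + (k + V))/(V + (-1 + 3)) = (k + (V + k))/(V + 2) = (V + 2*k)/(2 + V))
(207*N(15, A(J, 2)))*105 = (207*((3 + 2*15)/(2 + 3)))*105 = (207*((3 + 30)/5))*105 = (207*((1/5)*33))*105 = (207*(33/5))*105 = (6831/5)*105 = 143451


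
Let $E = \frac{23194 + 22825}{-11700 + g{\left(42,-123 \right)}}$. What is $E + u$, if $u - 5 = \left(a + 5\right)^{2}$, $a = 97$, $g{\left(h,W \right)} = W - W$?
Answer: $\frac{121739281}{11700} \approx 10405.0$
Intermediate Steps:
$g{\left(h,W \right)} = 0$
$E = - \frac{46019}{11700}$ ($E = \frac{23194 + 22825}{-11700 + 0} = \frac{46019}{-11700} = 46019 \left(- \frac{1}{11700}\right) = - \frac{46019}{11700} \approx -3.9332$)
$u = 10409$ ($u = 5 + \left(97 + 5\right)^{2} = 5 + 102^{2} = 5 + 10404 = 10409$)
$E + u = - \frac{46019}{11700} + 10409 = \frac{121739281}{11700}$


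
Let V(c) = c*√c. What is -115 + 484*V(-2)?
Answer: -115 - 968*I*√2 ≈ -115.0 - 1369.0*I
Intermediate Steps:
V(c) = c^(3/2)
-115 + 484*V(-2) = -115 + 484*(-2)^(3/2) = -115 + 484*(-2*I*√2) = -115 - 968*I*√2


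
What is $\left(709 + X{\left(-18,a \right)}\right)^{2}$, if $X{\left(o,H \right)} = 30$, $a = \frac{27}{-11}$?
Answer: $546121$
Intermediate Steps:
$a = - \frac{27}{11}$ ($a = 27 \left(- \frac{1}{11}\right) = - \frac{27}{11} \approx -2.4545$)
$\left(709 + X{\left(-18,a \right)}\right)^{2} = \left(709 + 30\right)^{2} = 739^{2} = 546121$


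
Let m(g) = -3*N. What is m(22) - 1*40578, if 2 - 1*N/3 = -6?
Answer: -40650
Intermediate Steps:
N = 24 (N = 6 - 3*(-6) = 6 + 18 = 24)
m(g) = -72 (m(g) = -3*24 = -72)
m(22) - 1*40578 = -72 - 1*40578 = -72 - 40578 = -40650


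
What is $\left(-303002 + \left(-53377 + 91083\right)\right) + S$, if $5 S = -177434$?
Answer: $- \frac{1503914}{5} \approx -3.0078 \cdot 10^{5}$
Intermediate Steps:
$S = - \frac{177434}{5}$ ($S = \frac{1}{5} \left(-177434\right) = - \frac{177434}{5} \approx -35487.0$)
$\left(-303002 + \left(-53377 + 91083\right)\right) + S = \left(-303002 + \left(-53377 + 91083\right)\right) - \frac{177434}{5} = \left(-303002 + 37706\right) - \frac{177434}{5} = -265296 - \frac{177434}{5} = - \frac{1503914}{5}$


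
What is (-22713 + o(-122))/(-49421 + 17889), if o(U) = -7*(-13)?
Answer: 11311/15766 ≈ 0.71743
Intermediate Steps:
o(U) = 91
(-22713 + o(-122))/(-49421 + 17889) = (-22713 + 91)/(-49421 + 17889) = -22622/(-31532) = -22622*(-1/31532) = 11311/15766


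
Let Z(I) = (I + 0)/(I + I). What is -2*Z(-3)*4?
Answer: -4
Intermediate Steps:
Z(I) = 1/2 (Z(I) = I/((2*I)) = I*(1/(2*I)) = 1/2)
-2*Z(-3)*4 = -2*1/2*4 = -1*4 = -4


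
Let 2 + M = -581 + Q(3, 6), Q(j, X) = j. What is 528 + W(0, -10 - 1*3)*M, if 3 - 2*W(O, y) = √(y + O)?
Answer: -342 + 290*I*√13 ≈ -342.0 + 1045.6*I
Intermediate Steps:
W(O, y) = 3/2 - √(O + y)/2 (W(O, y) = 3/2 - √(y + O)/2 = 3/2 - √(O + y)/2)
M = -580 (M = -2 + (-581 + 3) = -2 - 578 = -580)
528 + W(0, -10 - 1*3)*M = 528 + (3/2 - √(0 + (-10 - 1*3))/2)*(-580) = 528 + (3/2 - √(0 + (-10 - 3))/2)*(-580) = 528 + (3/2 - √(0 - 13)/2)*(-580) = 528 + (3/2 - I*√13/2)*(-580) = 528 + (-870 + 290*I*√13) = -342 + 290*I*√13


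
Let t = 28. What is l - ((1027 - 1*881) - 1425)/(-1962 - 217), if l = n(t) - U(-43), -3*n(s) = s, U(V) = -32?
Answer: 144335/6537 ≈ 22.080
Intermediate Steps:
n(s) = -s/3
l = 68/3 (l = -1/3*28 - 1*(-32) = -28/3 + 32 = 68/3 ≈ 22.667)
l - ((1027 - 1*881) - 1425)/(-1962 - 217) = 68/3 - ((1027 - 1*881) - 1425)/(-1962 - 217) = 68/3 - ((1027 - 881) - 1425)/(-2179) = 68/3 - (146 - 1425)*(-1)/2179 = 68/3 - (-1279)*(-1)/2179 = 68/3 - 1*1279/2179 = 68/3 - 1279/2179 = 144335/6537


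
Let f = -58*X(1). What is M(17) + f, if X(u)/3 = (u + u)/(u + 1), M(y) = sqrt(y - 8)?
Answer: -171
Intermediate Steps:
M(y) = sqrt(-8 + y)
X(u) = 6*u/(1 + u) (X(u) = 3*((u + u)/(u + 1)) = 3*((2*u)/(1 + u)) = 3*(2*u/(1 + u)) = 6*u/(1 + u))
f = -174 (f = -348/(1 + 1) = -348/2 = -58*3 = -174)
M(17) + f = sqrt(-8 + 17) - 174 = sqrt(9) - 174 = 3 - 174 = -171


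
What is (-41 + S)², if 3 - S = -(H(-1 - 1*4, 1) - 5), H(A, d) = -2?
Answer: 2025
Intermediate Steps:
S = -4 (S = 3 - (-1)*(-2 - 5) = 3 - (-1)*(-7) = 3 - 1*7 = 3 - 7 = -4)
(-41 + S)² = (-41 - 4)² = (-45)² = 2025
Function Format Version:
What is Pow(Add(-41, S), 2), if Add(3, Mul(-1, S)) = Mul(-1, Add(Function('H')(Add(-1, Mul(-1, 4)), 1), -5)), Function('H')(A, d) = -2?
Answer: 2025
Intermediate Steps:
S = -4 (S = Add(3, Mul(-1, Mul(-1, Add(-2, -5)))) = Add(3, Mul(-1, Mul(-1, -7))) = Add(3, Mul(-1, 7)) = Add(3, -7) = -4)
Pow(Add(-41, S), 2) = Pow(Add(-41, -4), 2) = Pow(-45, 2) = 2025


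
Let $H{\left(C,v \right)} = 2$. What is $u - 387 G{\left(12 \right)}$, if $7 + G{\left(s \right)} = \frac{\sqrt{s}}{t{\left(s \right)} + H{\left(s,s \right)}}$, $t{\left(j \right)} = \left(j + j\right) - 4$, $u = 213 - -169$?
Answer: $3091 - \frac{387 \sqrt{3}}{11} \approx 3030.1$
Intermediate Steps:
$u = 382$ ($u = 213 + 169 = 382$)
$t{\left(j \right)} = -4 + 2 j$ ($t{\left(j \right)} = 2 j - 4 = -4 + 2 j$)
$G{\left(s \right)} = -7 + \frac{\sqrt{s}}{-2 + 2 s}$ ($G{\left(s \right)} = -7 + \frac{\sqrt{s}}{\left(-4 + 2 s\right) + 2} = -7 + \frac{\sqrt{s}}{-2 + 2 s}$)
$u - 387 G{\left(12 \right)} = 382 - 387 \frac{14 + \sqrt{12} - 168}{2 \left(-1 + 12\right)} = 382 - 387 \frac{14 + 2 \sqrt{3} - 168}{2 \cdot 11} = 382 - 387 \cdot \frac{1}{2} \cdot \frac{1}{11} \left(-154 + 2 \sqrt{3}\right) = 382 - 387 \left(-7 + \frac{\sqrt{3}}{11}\right) = 382 + \left(2709 - \frac{387 \sqrt{3}}{11}\right) = 3091 - \frac{387 \sqrt{3}}{11}$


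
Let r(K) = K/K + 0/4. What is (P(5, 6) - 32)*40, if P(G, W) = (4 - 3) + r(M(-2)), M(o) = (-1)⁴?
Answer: -1200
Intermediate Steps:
M(o) = 1
r(K) = 1 (r(K) = 1 + 0*(¼) = 1 + 0 = 1)
P(G, W) = 2 (P(G, W) = (4 - 3) + 1 = 1 + 1 = 2)
(P(5, 6) - 32)*40 = (2 - 32)*40 = -30*40 = -1200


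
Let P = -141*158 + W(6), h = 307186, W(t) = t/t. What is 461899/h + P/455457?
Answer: 203531950321/139910014002 ≈ 1.4547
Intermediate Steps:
W(t) = 1
P = -22277 (P = -141*158 + 1 = -22278 + 1 = -22277)
461899/h + P/455457 = 461899/307186 - 22277/455457 = 203531950321/139910014002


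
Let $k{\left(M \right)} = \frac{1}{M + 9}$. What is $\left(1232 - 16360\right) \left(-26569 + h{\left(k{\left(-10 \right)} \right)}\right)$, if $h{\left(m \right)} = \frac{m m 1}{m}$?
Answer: $401950960$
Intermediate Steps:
$k{\left(M \right)} = \frac{1}{9 + M}$
$h{\left(m \right)} = m$ ($h{\left(m \right)} = \frac{m^{2} \cdot 1}{m} = \frac{m^{2}}{m} = m$)
$\left(1232 - 16360\right) \left(-26569 + h{\left(k{\left(-10 \right)} \right)}\right) = \left(1232 - 16360\right) \left(-26569 + \frac{1}{9 - 10}\right) = - 15128 \left(-26569 + \frac{1}{-1}\right) = - 15128 \left(-26569 - 1\right) = \left(-15128\right) \left(-26570\right) = 401950960$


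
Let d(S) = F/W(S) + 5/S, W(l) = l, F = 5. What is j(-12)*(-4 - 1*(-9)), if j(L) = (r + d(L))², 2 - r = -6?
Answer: 9245/36 ≈ 256.81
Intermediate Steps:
r = 8 (r = 2 - 1*(-6) = 2 + 6 = 8)
d(S) = 10/S (d(S) = 5/S + 5/S = 10/S)
j(L) = (8 + 10/L)²
j(-12)*(-4 - 1*(-9)) = (4*(5 + 4*(-12))²/(-12)²)*(-4 - 1*(-9)) = (4*(1/144)*(5 - 48)²)*(-4 + 9) = (4*(1/144)*(-43)²)*5 = (4*(1/144)*1849)*5 = (1849/36)*5 = 9245/36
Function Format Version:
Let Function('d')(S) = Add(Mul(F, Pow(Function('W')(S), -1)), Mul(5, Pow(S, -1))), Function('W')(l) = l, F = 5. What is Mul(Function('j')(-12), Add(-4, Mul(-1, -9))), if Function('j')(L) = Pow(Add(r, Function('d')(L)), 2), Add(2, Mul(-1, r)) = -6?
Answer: Rational(9245, 36) ≈ 256.81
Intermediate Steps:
r = 8 (r = Add(2, Mul(-1, -6)) = Add(2, 6) = 8)
Function('d')(S) = Mul(10, Pow(S, -1)) (Function('d')(S) = Add(Mul(5, Pow(S, -1)), Mul(5, Pow(S, -1))) = Mul(10, Pow(S, -1)))
Function('j')(L) = Pow(Add(8, Mul(10, Pow(L, -1))), 2)
Mul(Function('j')(-12), Add(-4, Mul(-1, -9))) = Mul(Mul(4, Pow(-12, -2), Pow(Add(5, Mul(4, -12)), 2)), Add(-4, Mul(-1, -9))) = Mul(Mul(4, Rational(1, 144), Pow(Add(5, -48), 2)), Add(-4, 9)) = Mul(Mul(4, Rational(1, 144), Pow(-43, 2)), 5) = Mul(Mul(4, Rational(1, 144), 1849), 5) = Mul(Rational(1849, 36), 5) = Rational(9245, 36)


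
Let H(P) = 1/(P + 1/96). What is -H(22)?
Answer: -96/2113 ≈ -0.045433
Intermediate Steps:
H(P) = 1/(1/96 + P) (H(P) = 1/(P + 1/96) = 1/(1/96 + P))
-H(22) = -96/(1 + 96*22) = -96/(1 + 2112) = -96/2113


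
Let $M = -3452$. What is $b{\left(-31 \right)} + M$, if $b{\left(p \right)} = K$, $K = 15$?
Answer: $-3437$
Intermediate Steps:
$b{\left(p \right)} = 15$
$b{\left(-31 \right)} + M = 15 - 3452 = -3437$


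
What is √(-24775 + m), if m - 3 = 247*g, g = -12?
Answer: 2*I*√6934 ≈ 166.54*I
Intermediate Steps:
m = -2961 (m = 3 + 247*(-12) = 3 - 2964 = -2961)
√(-24775 + m) = √(-24775 - 2961) = √(-27736) = 2*I*√6934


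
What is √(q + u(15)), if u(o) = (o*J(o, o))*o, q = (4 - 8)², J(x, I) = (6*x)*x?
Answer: √303766 ≈ 551.15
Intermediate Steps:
J(x, I) = 6*x²
q = 16 (q = (-4)² = 16)
u(o) = 6*o⁴ (u(o) = (o*(6*o²))*o = (6*o³)*o = 6*o⁴)
√(q + u(15)) = √(16 + 6*15⁴) = √(16 + 6*50625) = √(16 + 303750) = √303766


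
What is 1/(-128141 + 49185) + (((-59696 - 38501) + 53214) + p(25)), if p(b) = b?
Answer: -3549703849/78956 ≈ -44958.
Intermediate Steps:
1/(-128141 + 49185) + (((-59696 - 38501) + 53214) + p(25)) = 1/(-128141 + 49185) + (((-59696 - 38501) + 53214) + 25) = 1/(-78956) + ((-98197 + 53214) + 25) = -1/78956 + (-44983 + 25) = -1/78956 - 44958 = -3549703849/78956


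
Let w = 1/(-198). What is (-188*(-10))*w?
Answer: -940/99 ≈ -9.4949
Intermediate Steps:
w = -1/198 ≈ -0.0050505
(-188*(-10))*w = -188*(-10)*(-1/198) = 1880*(-1/198) = -940/99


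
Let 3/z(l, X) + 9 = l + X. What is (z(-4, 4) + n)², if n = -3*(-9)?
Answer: 6400/9 ≈ 711.11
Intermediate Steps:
z(l, X) = 3/(-9 + X + l) (z(l, X) = 3/(-9 + (l + X)) = 3/(-9 + (X + l)) = 3/(-9 + X + l))
n = 27
(z(-4, 4) + n)² = (3/(-9 + 4 - 4) + 27)² = (3/(-9) + 27)² = (3*(-⅑) + 27)² = (-⅓ + 27)² = (80/3)² = 6400/9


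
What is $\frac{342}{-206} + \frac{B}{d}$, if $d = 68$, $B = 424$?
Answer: $\frac{8011}{1751} \approx 4.5751$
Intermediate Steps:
$\frac{342}{-206} + \frac{B}{d} = \frac{342}{-206} + \frac{424}{68} = 342 \left(- \frac{1}{206}\right) + 424 \cdot \frac{1}{68} = - \frac{171}{103} + \frac{106}{17} = \frac{8011}{1751}$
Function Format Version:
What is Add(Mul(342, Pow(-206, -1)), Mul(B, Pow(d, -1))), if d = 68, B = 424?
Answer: Rational(8011, 1751) ≈ 4.5751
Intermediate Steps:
Add(Mul(342, Pow(-206, -1)), Mul(B, Pow(d, -1))) = Add(Mul(342, Pow(-206, -1)), Mul(424, Pow(68, -1))) = Add(Mul(342, Rational(-1, 206)), Mul(424, Rational(1, 68))) = Add(Rational(-171, 103), Rational(106, 17)) = Rational(8011, 1751)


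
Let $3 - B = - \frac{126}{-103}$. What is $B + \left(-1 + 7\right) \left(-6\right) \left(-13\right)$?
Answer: $\frac{48387}{103} \approx 469.78$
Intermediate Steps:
$B = \frac{183}{103}$ ($B = 3 - - \frac{126}{-103} = 3 - \left(-126\right) \left(- \frac{1}{103}\right) = 3 - \frac{126}{103} = \frac{183}{103} \approx 1.7767$)
$B + \left(-1 + 7\right) \left(-6\right) \left(-13\right) = \frac{183}{103} + \left(-1 + 7\right) \left(-6\right) \left(-13\right) = \frac{183}{103} + 6 \left(-6\right) \left(-13\right) = \frac{183}{103} - -468 = \frac{183}{103} + 468 = \frac{48387}{103}$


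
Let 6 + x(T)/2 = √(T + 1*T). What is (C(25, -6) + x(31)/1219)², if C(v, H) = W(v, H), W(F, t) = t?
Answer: 53670524/1485961 - 29304*√62/1485961 ≈ 35.963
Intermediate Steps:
C(v, H) = H
x(T) = -12 + 2*√2*√T (x(T) = -12 + 2*√(T + 1*T) = -12 + 2*√(T + T) = -12 + 2*√(2*T) = -12 + 2*(√2*√T) = -12 + 2*√2*√T)
(C(25, -6) + x(31)/1219)² = (-6 + (-12 + 2*√2*√31)/1219)² = (-6 + (-12 + 2*√62)*(1/1219))² = (-6 + (-12/1219 + 2*√62/1219))² = (-7326/1219 + 2*√62/1219)²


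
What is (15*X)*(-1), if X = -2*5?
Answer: 150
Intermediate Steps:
X = -10
(15*X)*(-1) = (15*(-10))*(-1) = -150*(-1) = 150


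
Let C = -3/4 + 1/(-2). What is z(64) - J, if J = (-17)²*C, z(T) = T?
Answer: 1701/4 ≈ 425.25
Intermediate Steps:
C = -5/4 (C = -3*¼ + 1*(-½) = -¾ - ½ = -5/4 ≈ -1.2500)
J = -1445/4 (J = (-17)²*(-5/4) = 289*(-5/4) = -1445/4 ≈ -361.25)
z(64) - J = 64 - 1*(-1445/4) = 64 + 1445/4 = 1701/4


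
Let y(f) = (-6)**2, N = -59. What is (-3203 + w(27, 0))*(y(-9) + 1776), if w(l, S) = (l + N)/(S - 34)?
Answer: -98636220/17 ≈ -5.8021e+6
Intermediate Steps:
w(l, S) = (-59 + l)/(-34 + S) (w(l, S) = (l - 59)/(S - 34) = (-59 + l)/(-34 + S))
y(f) = 36
(-3203 + w(27, 0))*(y(-9) + 1776) = (-3203 + (-59 + 27)/(-34 + 0))*(36 + 1776) = (-3203 - 32/(-34))*1812 = (-3203 - 1/34*(-32))*1812 = (-3203 + 16/17)*1812 = -54435/17*1812 = -98636220/17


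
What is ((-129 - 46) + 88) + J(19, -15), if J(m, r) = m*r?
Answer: -372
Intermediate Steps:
((-129 - 46) + 88) + J(19, -15) = ((-129 - 46) + 88) + 19*(-15) = (-175 + 88) - 285 = -87 - 285 = -372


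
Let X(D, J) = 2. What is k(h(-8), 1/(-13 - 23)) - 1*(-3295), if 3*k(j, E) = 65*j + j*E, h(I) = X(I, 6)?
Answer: 180269/54 ≈ 3338.3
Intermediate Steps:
h(I) = 2
k(j, E) = 65*j/3 + E*j/3 (k(j, E) = (65*j + j*E)/3 = (65*j + E*j)/3 = 65*j/3 + E*j/3)
k(h(-8), 1/(-13 - 23)) - 1*(-3295) = (1/3)*2*(65 + 1/(-13 - 23)) - 1*(-3295) = (1/3)*2*(65 + 1/(-36)) + 3295 = (1/3)*2*(65 - 1/36) + 3295 = (1/3)*2*(2339/36) + 3295 = 2339/54 + 3295 = 180269/54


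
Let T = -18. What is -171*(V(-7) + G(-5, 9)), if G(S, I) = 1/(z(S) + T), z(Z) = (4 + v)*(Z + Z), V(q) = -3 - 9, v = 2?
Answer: 53409/26 ≈ 2054.2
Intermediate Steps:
V(q) = -12
z(Z) = 12*Z (z(Z) = (4 + 2)*(Z + Z) = 6*(2*Z) = 12*Z)
G(S, I) = 1/(-18 + 12*S) (G(S, I) = 1/(12*S - 18) = 1/(-18 + 12*S))
-171*(V(-7) + G(-5, 9)) = -171*(-12 + 1/(6*(-3 + 2*(-5)))) = -171*(-12 + 1/(6*(-3 - 10))) = -171*(-12 + (⅙)/(-13)) = -171*(-12 + (⅙)*(-1/13)) = -171*(-12 - 1/78) = -171*(-937/78) = 53409/26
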